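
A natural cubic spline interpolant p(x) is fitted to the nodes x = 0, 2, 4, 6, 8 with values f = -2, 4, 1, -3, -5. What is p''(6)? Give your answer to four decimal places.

0.6696

With M_i denoting the second derivative at x_i, h_i = 2, 2, 2, 2, and Δ_i = (y_(i+1) − y_i)/h_i = 3, -3/2, -2, -1:
  2·M_0 + 8·M_1 + 2·M_2 = 6(Δ_1 - Δ_0) = -27
  2·M_1 + 8·M_2 + 2·M_3 = 6(Δ_2 - Δ_1) = -3
  2·M_2 + 8·M_3 + 2·M_4 = 6(Δ_3 - Δ_2) = 6
Natural end conditions: M_0 = M_4 = 0.
Solving the tridiagonal system: M_0 = 0, M_1 = -387/112, M_2 = 9/28, M_3 = 75/112, M_4 = 0.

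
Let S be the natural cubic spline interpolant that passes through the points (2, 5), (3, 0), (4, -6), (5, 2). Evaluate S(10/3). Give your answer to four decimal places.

Let m_i = S''(x_i). Step sizes h_i = 1, 1, 1; slopes of the chords Δ_i = (y_(i+1) - y_i)/h_i = -5, -6, 8.
  1·m_0 + 4·m_1 + 1·m_2 = 6(Δ_1 - Δ_0) = -6
  1·m_1 + 4·m_2 + 1·m_3 = 6(Δ_2 - Δ_1) = 84
Natural end conditions: m_0 = m_3 = 0.
Solving the tridiagonal system: m_0 = 0, m_1 = -36/5, m_2 = 114/5, m_3 = 0.
On [3, 4], S(x) = 0 - 37/5·(x - 3) - 18/5·(x - 3)² + 5·(x - 3)³.
With (x - 3) = 1/3: S(10/3) = -362/135.

-2.6815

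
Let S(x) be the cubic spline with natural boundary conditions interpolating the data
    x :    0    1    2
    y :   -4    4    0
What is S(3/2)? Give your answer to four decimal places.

3.1250

With σ_i denoting the second derivative at x_i, h_i = 1, 1, and Δ_i = (y_(i+1) − y_i)/h_i = 8, -4:
  1·σ_0 + 4·σ_1 + 1·σ_2 = 6(Δ_1 - Δ_0) = -72
Natural end conditions: σ_0 = σ_2 = 0.
Solving: σ_0 = 0, σ_1 = -18, σ_2 = 0.
On [1, 2], S(x) = 4 + 2·(x - 1) - 9·(x - 1)² + 3·(x - 1)³.
With (x - 1) = 1/2: S(3/2) = 25/8.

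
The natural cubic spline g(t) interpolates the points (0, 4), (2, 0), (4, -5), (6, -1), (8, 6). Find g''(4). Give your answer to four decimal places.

3.6429

Let m_i = g''(x_i). Step sizes h_i = 2, 2, 2, 2; slopes of the chords Δ_i = (y_(i+1) - y_i)/h_i = -2, -5/2, 2, 7/2.
  2·m_0 + 8·m_1 + 2·m_2 = 6(Δ_1 - Δ_0) = -3
  2·m_1 + 8·m_2 + 2·m_3 = 6(Δ_2 - Δ_1) = 27
  2·m_2 + 8·m_3 + 2·m_4 = 6(Δ_3 - Δ_2) = 9
Natural end conditions: m_0 = m_4 = 0.
Hence m_0 = 0, m_1 = -9/7, m_2 = 51/14, m_3 = 3/14, m_4 = 0.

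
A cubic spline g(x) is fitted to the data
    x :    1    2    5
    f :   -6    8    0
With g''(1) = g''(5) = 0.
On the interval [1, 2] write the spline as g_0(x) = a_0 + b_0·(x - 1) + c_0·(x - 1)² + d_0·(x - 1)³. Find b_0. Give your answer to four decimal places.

Put M_i = g'' at the i-th knot. Here h = (1, 3) and Δ = (14, -8/3), so the interior equations h_(i-1)·M_(i-1) + 2(h_(i-1)+h_i)·M_i + h_i·M_(i+1) = 6(Δ_i − Δ_(i-1)) read
  1·M_0 + 8·M_1 + 3·M_2 = 6(Δ_1 - Δ_0) = -100
Natural end conditions: M_0 = M_2 = 0.
Hence M_0 = 0, M_1 = -25/2, M_2 = 0.
On [1, 2], with g_0(x) = a_0 + b_0·(x - 1) + c_0·(x - 1)² + d_0·(x - 1)³: c_0 = M_0/2 = 0, d_0 = (M_1 - M_0)/(6h_0) = -25/12, b_0 = Δ_0 - h_0(2M_0 + M_1)/6 = 193/12.

16.0833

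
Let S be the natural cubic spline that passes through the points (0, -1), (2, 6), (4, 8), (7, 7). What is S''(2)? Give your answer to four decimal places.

-1.7632

Write σ_i for S''(x_i). With h_i = 2, 2, 3 and divided differences Δ_i = 7/2, 1, -1/3, the continuity of S' gives the tridiagonal system
  2·σ_0 + 8·σ_1 + 2·σ_2 = 6(Δ_1 - Δ_0) = -15
  2·σ_1 + 10·σ_2 + 3·σ_3 = 6(Δ_2 - Δ_1) = -8
Natural end conditions: σ_0 = σ_3 = 0.
Hence σ_0 = 0, σ_1 = -67/38, σ_2 = -17/38, σ_3 = 0.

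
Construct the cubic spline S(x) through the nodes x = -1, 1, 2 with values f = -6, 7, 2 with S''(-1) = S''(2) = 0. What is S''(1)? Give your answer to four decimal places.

-11.5000

Let σ_i = S''(x_i). Step sizes h_i = 2, 1; slopes of the chords Δ_i = (y_(i+1) - y_i)/h_i = 13/2, -5.
  2·σ_0 + 6·σ_1 + 1·σ_2 = 6(Δ_1 - Δ_0) = -69
Natural end conditions: σ_0 = σ_2 = 0.
Solving the tridiagonal system: σ_0 = 0, σ_1 = -23/2, σ_2 = 0.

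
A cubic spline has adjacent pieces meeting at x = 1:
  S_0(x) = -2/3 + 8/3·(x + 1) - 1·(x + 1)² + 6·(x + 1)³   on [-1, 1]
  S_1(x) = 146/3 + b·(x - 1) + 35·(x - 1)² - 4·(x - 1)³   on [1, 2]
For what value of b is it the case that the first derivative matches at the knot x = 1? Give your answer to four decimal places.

70.6667

S_0'(x) = 8/3 - 2·(x + 1) + 18·(x + 1)², so S_0'(1) = 212/3. On the right, S_1'(1) = b, so b = 212/3.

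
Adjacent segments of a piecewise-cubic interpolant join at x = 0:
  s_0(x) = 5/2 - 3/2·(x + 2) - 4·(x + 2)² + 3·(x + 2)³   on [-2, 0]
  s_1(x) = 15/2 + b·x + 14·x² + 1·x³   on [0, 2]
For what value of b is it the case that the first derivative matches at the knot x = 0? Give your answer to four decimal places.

s_0'(x) = -3/2 - 8·(x + 2) + 9·(x + 2)², so s_0'(0) = 37/2. On the right, s_1'(0) = b, so b = 37/2.

18.5000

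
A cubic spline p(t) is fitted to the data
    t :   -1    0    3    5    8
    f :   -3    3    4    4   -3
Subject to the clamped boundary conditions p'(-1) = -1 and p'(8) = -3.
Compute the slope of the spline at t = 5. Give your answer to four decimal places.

Put M_i = p'' at the i-th knot. Here h = (1, 3, 2, 3) and Δ = (6, 1/3, 0, -7/3), so the interior equations h_(i-1)·M_(i-1) + 2(h_(i-1)+h_i)·M_i + h_i·M_(i+1) = 6(Δ_i − Δ_(i-1)) read
  1·M_0 + 8·M_1 + 3·M_2 = 6(Δ_1 - Δ_0) = -34
  3·M_1 + 10·M_2 + 2·M_3 = 6(Δ_2 - Δ_1) = -2
  2·M_2 + 10·M_3 + 3·M_4 = 6(Δ_3 - Δ_2) = -14
Clamped end conditions give two more equations: 2h_0·M_0 + h_0·M_1 = 6(Δ_0 - p'(-1)) = 42 and h_3·M_3 + 2h_3·M_4 = 6(p'(8) - Δ_3) = -4.
Forward elimination and back-substitution give M_0 = 4463/177, M_1 = -1492/177, M_2 = 485/177, M_3 = -364/177, M_4 = 64/177.
On [5, 8], p'(t) = b_3 + 2c_3·(t - 5) + 3d_3·(t - 5)² with b_3 = Δ_3 - h_3(2M_3 + M_4)/6 = -27/59, c_3 = M_3/2 = -182/177, d_3 = (M_4 - M_3)/(6h_3) = 214/1593. So p'(5) = -27/59.

-0.4576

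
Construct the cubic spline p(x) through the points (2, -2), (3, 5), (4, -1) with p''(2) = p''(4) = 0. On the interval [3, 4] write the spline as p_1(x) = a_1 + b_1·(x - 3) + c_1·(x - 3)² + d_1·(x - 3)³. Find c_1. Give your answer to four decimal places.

Put M_i = p'' at the i-th knot. Here h = (1, 1) and Δ = (7, -6), so the interior equations h_(i-1)·M_(i-1) + 2(h_(i-1)+h_i)·M_i + h_i·M_(i+1) = 6(Δ_i − Δ_(i-1)) read
  1·M_0 + 4·M_1 + 1·M_2 = 6(Δ_1 - Δ_0) = -78
Natural end conditions: M_0 = M_2 = 0.
Solving: M_0 = 0, M_1 = -39/2, M_2 = 0.
On [3, 4], with p_1(x) = a_1 + b_1·(x - 3) + c_1·(x - 3)² + d_1·(x - 3)³: c_1 = M_1/2 = -39/4, d_1 = (M_2 - M_1)/(6h_1) = 13/4, b_1 = Δ_1 - h_1(2M_1 + M_2)/6 = 1/2.

-9.7500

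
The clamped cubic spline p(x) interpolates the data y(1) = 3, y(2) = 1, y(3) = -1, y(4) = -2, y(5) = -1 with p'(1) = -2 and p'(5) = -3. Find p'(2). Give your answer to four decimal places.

-1.9821

With M_i denoting the second derivative at x_i, h_i = 1, 1, 1, 1, and Δ_i = (y_(i+1) − y_i)/h_i = -2, -2, -1, 1:
  1·M_0 + 4·M_1 + 1·M_2 = 6(Δ_1 - Δ_0) = 0
  1·M_1 + 4·M_2 + 1·M_3 = 6(Δ_2 - Δ_1) = 6
  1·M_2 + 4·M_3 + 1·M_4 = 6(Δ_3 - Δ_2) = 12
Clamped end conditions give two more equations: 2h_0·M_0 + h_0·M_1 = 6(Δ_0 - p'(1)) = 0 and h_3·M_3 + 2h_3·M_4 = 6(p'(5) - Δ_3) = -24.
Hence M_0 = -1/28, M_1 = 1/14, M_2 = -1/4, M_3 = 97/14, M_4 = -433/28.
On [2, 3], p'(x) = b_1 + 2c_1·(x - 2) + 3d_1·(x - 2)² with b_1 = Δ_1 - h_1(2M_1 + M_2)/6 = -111/56, c_1 = M_1/2 = 1/28, d_1 = (M_2 - M_1)/(6h_1) = -3/56. So p'(2) = -111/56.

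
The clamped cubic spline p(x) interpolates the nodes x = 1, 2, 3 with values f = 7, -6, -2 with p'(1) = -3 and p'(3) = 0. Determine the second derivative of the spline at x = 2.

Put m_i = p'' at the i-th knot. Here h = (1, 1) and Δ = (-13, 4), so the interior equations h_(i-1)·m_(i-1) + 2(h_(i-1)+h_i)·m_i + h_i·m_(i+1) = 6(Δ_i − Δ_(i-1)) read
  1·m_0 + 4·m_1 + 1·m_2 = 6(Δ_1 - Δ_0) = 102
Clamped end conditions give two more equations: 2h_0·m_0 + h_0·m_1 = 6(Δ_0 - p'(1)) = -60 and h_1·m_1 + 2h_1·m_2 = 6(p'(3) - Δ_1) = -24.
Solving the tridiagonal system: m_0 = -54, m_1 = 48, m_2 = -36.

48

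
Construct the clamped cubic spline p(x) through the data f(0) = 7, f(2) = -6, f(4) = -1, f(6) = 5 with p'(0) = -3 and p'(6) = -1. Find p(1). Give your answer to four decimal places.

Let σ_i = p''(x_i). Step sizes h_i = 2, 2, 2; slopes of the chords Δ_i = (y_(i+1) - y_i)/h_i = -13/2, 5/2, 3.
  2·σ_0 + 8·σ_1 + 2·σ_2 = 6(Δ_1 - Δ_0) = 54
  2·σ_1 + 8·σ_2 + 2·σ_3 = 6(Δ_2 - Δ_1) = 3
Clamped end conditions give two more equations: 2h_0·σ_0 + h_0·σ_1 = 6(Δ_0 - p'(0)) = -21 and h_2·σ_2 + 2h_2·σ_3 = 6(p'(6) - Δ_2) = -24.
Solving: σ_0 = -149/15, σ_1 = 281/30, σ_2 = -8/15, σ_3 = -86/15.
On [0, 2], p(x) = 7 - 3·x - 149/30·x² + 193/120·x³.
With x = 1: p(1) = 77/120.

0.6417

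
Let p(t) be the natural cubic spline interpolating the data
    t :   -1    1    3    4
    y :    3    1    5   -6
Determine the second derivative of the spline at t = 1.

Let M_i = p''(x_i). Step sizes h_i = 2, 2, 1; slopes of the chords Δ_i = (y_(i+1) - y_i)/h_i = -1, 2, -11.
  2·M_0 + 8·M_1 + 2·M_2 = 6(Δ_1 - Δ_0) = 18
  2·M_1 + 6·M_2 + 1·M_3 = 6(Δ_2 - Δ_1) = -78
Natural end conditions: M_0 = M_3 = 0.
Hence M_0 = 0, M_1 = 6, M_2 = -15, M_3 = 0.

6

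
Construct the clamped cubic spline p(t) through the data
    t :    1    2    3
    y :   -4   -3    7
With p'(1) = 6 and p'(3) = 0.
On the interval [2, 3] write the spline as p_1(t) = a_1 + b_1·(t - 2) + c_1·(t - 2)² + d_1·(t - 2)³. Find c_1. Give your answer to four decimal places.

16.5000

Put σ_i = p'' at the i-th knot. Here h = (1, 1) and Δ = (1, 10), so the interior equations h_(i-1)·σ_(i-1) + 2(h_(i-1)+h_i)·σ_i + h_i·σ_(i+1) = 6(Δ_i − Δ_(i-1)) read
  1·σ_0 + 4·σ_1 + 1·σ_2 = 6(Δ_1 - Δ_0) = 54
Clamped end conditions give two more equations: 2h_0·σ_0 + h_0·σ_1 = 6(Δ_0 - p'(1)) = -30 and h_1·σ_1 + 2h_1·σ_2 = 6(p'(3) - Δ_1) = -60.
Forward elimination and back-substitution give σ_0 = -63/2, σ_1 = 33, σ_2 = -93/2.
On [2, 3], with p_1(t) = a_1 + b_1·(t - 2) + c_1·(t - 2)² + d_1·(t - 2)³: c_1 = σ_1/2 = 33/2, d_1 = (σ_2 - σ_1)/(6h_1) = -53/4, b_1 = Δ_1 - h_1(2σ_1 + σ_2)/6 = 27/4.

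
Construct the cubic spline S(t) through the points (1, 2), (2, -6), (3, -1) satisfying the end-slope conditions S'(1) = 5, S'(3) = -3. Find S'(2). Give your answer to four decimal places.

-2.7500

Write M_i for S''(x_i). With h_i = 1, 1 and divided differences Δ_i = -8, 5, the continuity of S' gives the tridiagonal system
  1·M_0 + 4·M_1 + 1·M_2 = 6(Δ_1 - Δ_0) = 78
Clamped end conditions give two more equations: 2h_0·M_0 + h_0·M_1 = 6(Δ_0 - S'(1)) = -78 and h_1·M_1 + 2h_1·M_2 = 6(S'(3) - Δ_1) = -48.
Hence M_0 = -125/2, M_1 = 47, M_2 = -95/2.
On [2, 3], S'(t) = b_1 + 2c_1·(t - 2) + 3d_1·(t - 2)² with b_1 = Δ_1 - h_1(2M_1 + M_2)/6 = -11/4, c_1 = M_1/2 = 47/2, d_1 = (M_2 - M_1)/(6h_1) = -63/4. So S'(2) = -11/4.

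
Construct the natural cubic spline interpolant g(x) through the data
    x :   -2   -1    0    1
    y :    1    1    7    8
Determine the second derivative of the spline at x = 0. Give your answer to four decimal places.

Write σ_i for g''(x_i). With h_i = 1, 1, 1 and divided differences Δ_i = 0, 6, 1, the continuity of g' gives the tridiagonal system
  1·σ_0 + 4·σ_1 + 1·σ_2 = 6(Δ_1 - Δ_0) = 36
  1·σ_1 + 4·σ_2 + 1·σ_3 = 6(Δ_2 - Δ_1) = -30
Natural end conditions: σ_0 = σ_3 = 0.
Solving the tridiagonal system: σ_0 = 0, σ_1 = 58/5, σ_2 = -52/5, σ_3 = 0.

-10.4000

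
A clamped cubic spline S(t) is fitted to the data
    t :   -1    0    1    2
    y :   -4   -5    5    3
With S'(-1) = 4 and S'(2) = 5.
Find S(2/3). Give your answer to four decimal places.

Write M_i for S''(x_i). With h_i = 1, 1, 1 and divided differences Δ_i = -1, 10, -2, the continuity of S' gives the tridiagonal system
  1·M_0 + 4·M_1 + 1·M_2 = 6(Δ_1 - Δ_0) = 66
  1·M_1 + 4·M_2 + 1·M_3 = 6(Δ_2 - Δ_1) = -72
Clamped end conditions give two more equations: 2h_0·M_0 + h_0·M_1 = 6(Δ_0 - S'(-1)) = -30 and h_2·M_2 + 2h_2·M_3 = 6(S'(2) - Δ_2) = 42.
Solving: M_0 = -476/15, M_1 = 502/15, M_2 = -542/15, M_3 = 586/15.
On [0, 1], S(t) = -5 + 73/15·t + 251/15·t² - 58/5·t³.
With t = 2/3: S(2/3) = 101/45.

2.2444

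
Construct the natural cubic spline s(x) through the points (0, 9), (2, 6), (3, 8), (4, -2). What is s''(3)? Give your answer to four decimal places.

Let M_i = s''(x_i). Step sizes h_i = 2, 1, 1; slopes of the chords Δ_i = (y_(i+1) - y_i)/h_i = -3/2, 2, -10.
  2·M_0 + 6·M_1 + 1·M_2 = 6(Δ_1 - Δ_0) = 21
  1·M_1 + 4·M_2 + 1·M_3 = 6(Δ_2 - Δ_1) = -72
Natural end conditions: M_0 = M_3 = 0.
Forward elimination and back-substitution give M_0 = 0, M_1 = 156/23, M_2 = -453/23, M_3 = 0.

-19.6957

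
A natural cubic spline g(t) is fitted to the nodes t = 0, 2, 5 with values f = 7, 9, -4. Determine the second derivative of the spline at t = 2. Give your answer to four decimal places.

Put M_i = g'' at the i-th knot. Here h = (2, 3) and Δ = (1, -13/3), so the interior equations h_(i-1)·M_(i-1) + 2(h_(i-1)+h_i)·M_i + h_i·M_(i+1) = 6(Δ_i − Δ_(i-1)) read
  2·M_0 + 10·M_1 + 3·M_2 = 6(Δ_1 - Δ_0) = -32
Natural end conditions: M_0 = M_2 = 0.
Forward elimination and back-substitution give M_0 = 0, M_1 = -16/5, M_2 = 0.

-3.2000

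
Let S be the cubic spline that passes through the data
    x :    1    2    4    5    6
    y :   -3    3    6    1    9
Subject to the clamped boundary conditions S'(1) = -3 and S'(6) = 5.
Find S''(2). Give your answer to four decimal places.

-6.5938

Write M_i for S''(x_i). With h_i = 1, 2, 1, 1 and divided differences Δ_i = 6, 3/2, -5, 8, the continuity of S' gives the tridiagonal system
  1·M_0 + 6·M_1 + 2·M_2 = 6(Δ_1 - Δ_0) = -27
  2·M_1 + 6·M_2 + 1·M_3 = 6(Δ_2 - Δ_1) = -39
  1·M_2 + 4·M_3 + 1·M_4 = 6(Δ_3 - Δ_2) = 78
Clamped end conditions give two more equations: 2h_0·M_0 + h_0·M_1 = 6(Δ_0 - S'(1)) = 54 and h_3·M_3 + 2h_3·M_4 = 6(S'(6) - Δ_3) = -18.
Solving: M_0 = 1939/64, M_1 = -211/32, M_2 = -1135/128, M_3 = 1753/64, M_4 = -2905/128.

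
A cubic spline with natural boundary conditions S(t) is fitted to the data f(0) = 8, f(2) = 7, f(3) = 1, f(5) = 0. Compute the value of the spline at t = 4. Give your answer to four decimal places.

Write M_i for S''(x_i). With h_i = 2, 1, 2 and divided differences Δ_i = -1/2, -6, -1/2, the continuity of S' gives the tridiagonal system
  2·M_0 + 6·M_1 + 1·M_2 = 6(Δ_1 - Δ_0) = -33
  1·M_1 + 6·M_2 + 2·M_3 = 6(Δ_2 - Δ_1) = 33
Natural end conditions: M_0 = M_3 = 0.
Solving: M_0 = 0, M_1 = -33/5, M_2 = 33/5, M_3 = 0.
On [3, 5], S(t) = 1 - 49/10·(t - 3) + 33/10·(t - 3)² - 11/20·(t - 3)³.
With (t - 3) = 1: S(4) = -23/20.

-1.1500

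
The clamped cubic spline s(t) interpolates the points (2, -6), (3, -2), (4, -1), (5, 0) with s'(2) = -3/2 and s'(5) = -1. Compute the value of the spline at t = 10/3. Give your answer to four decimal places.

-1.2148

Let σ_i = s''(x_i). Step sizes h_i = 1, 1, 1; slopes of the chords Δ_i = (y_(i+1) - y_i)/h_i = 4, 1, 1.
  1·σ_0 + 4·σ_1 + 1·σ_2 = 6(Δ_1 - Δ_0) = -18
  1·σ_1 + 4·σ_2 + 1·σ_3 = 6(Δ_2 - Δ_1) = 0
Clamped end conditions give two more equations: 2h_0·σ_0 + h_0·σ_1 = 6(Δ_0 - s'(2)) = 33 and h_2·σ_2 + 2h_2·σ_3 = 6(s'(5) - Δ_2) = -12.
Solving the tridiagonal system: σ_0 = 332/15, σ_1 = -169/15, σ_2 = 74/15, σ_3 = -127/15.
On [3, 4], s(t) = -2 + 59/15·(t - 3) - 169/30·(t - 3)² + 27/10·(t - 3)³.
With (t - 3) = 1/3: s(10/3) = -164/135.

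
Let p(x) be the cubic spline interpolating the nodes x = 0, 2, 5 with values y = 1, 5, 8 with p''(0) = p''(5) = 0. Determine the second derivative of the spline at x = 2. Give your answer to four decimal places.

-0.6000

Put m_i = p'' at the i-th knot. Here h = (2, 3) and Δ = (2, 1), so the interior equations h_(i-1)·m_(i-1) + 2(h_(i-1)+h_i)·m_i + h_i·m_(i+1) = 6(Δ_i − Δ_(i-1)) read
  2·m_0 + 10·m_1 + 3·m_2 = 6(Δ_1 - Δ_0) = -6
Natural end conditions: m_0 = m_2 = 0.
Solving the tridiagonal system: m_0 = 0, m_1 = -3/5, m_2 = 0.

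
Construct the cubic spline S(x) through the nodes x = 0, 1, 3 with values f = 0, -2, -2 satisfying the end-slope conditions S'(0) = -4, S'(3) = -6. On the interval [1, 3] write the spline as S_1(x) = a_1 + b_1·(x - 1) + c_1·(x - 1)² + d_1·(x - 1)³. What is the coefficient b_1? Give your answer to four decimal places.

Let M_i = S''(x_i). Step sizes h_i = 1, 2; slopes of the chords Δ_i = (y_(i+1) - y_i)/h_i = -2, 0.
  1·M_0 + 6·M_1 + 2·M_2 = 6(Δ_1 - Δ_0) = 12
Clamped end conditions give two more equations: 2h_0·M_0 + h_0·M_1 = 6(Δ_0 - S'(0)) = 12 and h_1·M_1 + 2h_1·M_2 = 6(S'(3) - Δ_1) = -36.
Solving: M_0 = 10/3, M_1 = 16/3, M_2 = -35/3.
On [1, 3], with S_1(x) = a_1 + b_1·(x - 1) + c_1·(x - 1)² + d_1·(x - 1)³: c_1 = M_1/2 = 8/3, d_1 = (M_2 - M_1)/(6h_1) = -17/12, b_1 = Δ_1 - h_1(2M_1 + M_2)/6 = 1/3.

0.3333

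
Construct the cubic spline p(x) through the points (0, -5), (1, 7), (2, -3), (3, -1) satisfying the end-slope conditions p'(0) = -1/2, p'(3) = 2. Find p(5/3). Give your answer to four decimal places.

0.9407

Write σ_i for p''(x_i). With h_i = 1, 1, 1 and divided differences Δ_i = 12, -10, 2, the continuity of p' gives the tridiagonal system
  1·σ_0 + 4·σ_1 + 1·σ_2 = 6(Δ_1 - Δ_0) = -132
  1·σ_1 + 4·σ_2 + 1·σ_3 = 6(Δ_2 - Δ_1) = 72
Clamped end conditions give two more equations: 2h_0·σ_0 + h_0·σ_1 = 6(Δ_0 - p'(0)) = 75 and h_2·σ_2 + 2h_2·σ_3 = 6(p'(3) - Δ_2) = 0.
Hence σ_0 = 1006/15, σ_1 = -887/15, σ_2 = 562/15, σ_3 = -281/15.
On [1, 2], p(x) = 7 + 52/15·(x - 1) - 887/30·(x - 1)² + 161/10·(x - 1)³.
With (x - 1) = 2/3: p(5/3) = 127/135.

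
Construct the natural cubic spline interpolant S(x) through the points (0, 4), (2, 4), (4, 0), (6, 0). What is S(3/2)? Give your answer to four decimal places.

4.4375

With M_i denoting the second derivative at x_i, h_i = 2, 2, 2, and Δ_i = (y_(i+1) − y_i)/h_i = 0, -2, 0:
  2·M_0 + 8·M_1 + 2·M_2 = 6(Δ_1 - Δ_0) = -12
  2·M_1 + 8·M_2 + 2·M_3 = 6(Δ_2 - Δ_1) = 12
Natural end conditions: M_0 = M_3 = 0.
Solving the tridiagonal system: M_0 = 0, M_1 = -2, M_2 = 2, M_3 = 0.
On [0, 2], S(x) = 4 + 2/3·x + 0·x² - 1/6·x³.
With x = 3/2: S(3/2) = 71/16.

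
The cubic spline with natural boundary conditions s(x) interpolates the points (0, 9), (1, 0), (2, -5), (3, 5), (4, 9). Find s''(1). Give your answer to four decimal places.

Write σ_i for s''(x_i). With h_i = 1, 1, 1, 1 and divided differences Δ_i = -9, -5, 10, 4, the continuity of s' gives the tridiagonal system
  1·σ_0 + 4·σ_1 + 1·σ_2 = 6(Δ_1 - Δ_0) = 24
  1·σ_1 + 4·σ_2 + 1·σ_3 = 6(Δ_2 - Δ_1) = 90
  1·σ_2 + 4·σ_3 + 1·σ_4 = 6(Δ_3 - Δ_2) = -36
Natural end conditions: σ_0 = σ_4 = 0.
Hence σ_0 = 0, σ_1 = -9/14, σ_2 = 186/7, σ_3 = -219/14, σ_4 = 0.

-0.6429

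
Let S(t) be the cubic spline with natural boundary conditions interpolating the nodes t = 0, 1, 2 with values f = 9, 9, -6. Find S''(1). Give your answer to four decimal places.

-22.5000

With M_i denoting the second derivative at x_i, h_i = 1, 1, and Δ_i = (y_(i+1) − y_i)/h_i = 0, -15:
  1·M_0 + 4·M_1 + 1·M_2 = 6(Δ_1 - Δ_0) = -90
Natural end conditions: M_0 = M_2 = 0.
Forward elimination and back-substitution give M_0 = 0, M_1 = -45/2, M_2 = 0.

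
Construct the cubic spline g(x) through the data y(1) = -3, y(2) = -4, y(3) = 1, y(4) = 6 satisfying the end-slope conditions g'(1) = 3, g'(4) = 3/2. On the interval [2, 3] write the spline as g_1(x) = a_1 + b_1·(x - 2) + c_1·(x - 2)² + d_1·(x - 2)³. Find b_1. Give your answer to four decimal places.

0.5000

Write m_i for g''(x_i). With h_i = 1, 1, 1 and divided differences Δ_i = -1, 5, 5, the continuity of g' gives the tridiagonal system
  1·m_0 + 4·m_1 + 1·m_2 = 6(Δ_1 - Δ_0) = 36
  1·m_1 + 4·m_2 + 1·m_3 = 6(Δ_2 - Δ_1) = 0
Clamped end conditions give two more equations: 2h_0·m_0 + h_0·m_1 = 6(Δ_0 - g'(1)) = -24 and h_2·m_2 + 2h_2·m_3 = 6(g'(4) - Δ_2) = -21.
Solving: m_0 = -19, m_1 = 14, m_2 = -1, m_3 = -10.
On [2, 3], with g_1(x) = a_1 + b_1·(x - 2) + c_1·(x - 2)² + d_1·(x - 2)³: c_1 = m_1/2 = 7, d_1 = (m_2 - m_1)/(6h_1) = -5/2, b_1 = Δ_1 - h_1(2m_1 + m_2)/6 = 1/2.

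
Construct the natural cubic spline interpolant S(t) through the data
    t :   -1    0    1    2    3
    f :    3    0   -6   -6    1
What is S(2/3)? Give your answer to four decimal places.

Write M_i for S''(x_i). With h_i = 1, 1, 1, 1 and divided differences Δ_i = -3, -6, 0, 7, the continuity of S' gives the tridiagonal system
  1·M_0 + 4·M_1 + 1·M_2 = 6(Δ_1 - Δ_0) = -18
  1·M_1 + 4·M_2 + 1·M_3 = 6(Δ_2 - Δ_1) = 36
  1·M_2 + 4·M_3 + 1·M_4 = 6(Δ_3 - Δ_2) = 42
Natural end conditions: M_0 = M_4 = 0.
Hence M_0 = 0, M_1 = -93/14, M_2 = 60/7, M_3 = 117/14, M_4 = 0.
On [0, 1], S(t) = 0 - 73/14·t - 93/28·t² + 71/28·t³.
With t = 2/3: S(2/3) = -794/189.

-4.2011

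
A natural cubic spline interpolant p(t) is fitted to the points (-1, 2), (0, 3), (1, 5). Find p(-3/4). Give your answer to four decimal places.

With m_i denoting the second derivative at x_i, h_i = 1, 1, and Δ_i = (y_(i+1) − y_i)/h_i = 1, 2:
  1·m_0 + 4·m_1 + 1·m_2 = 6(Δ_1 - Δ_0) = 6
Natural end conditions: m_0 = m_2 = 0.
Forward elimination and back-substitution give m_0 = 0, m_1 = 3/2, m_2 = 0.
On [-1, 0], p(t) = 2 + 3/4·(t + 1) + 0·(t + 1)² + 1/4·(t + 1)³.
With (t + 1) = 1/4: p(-3/4) = 561/256.

2.1914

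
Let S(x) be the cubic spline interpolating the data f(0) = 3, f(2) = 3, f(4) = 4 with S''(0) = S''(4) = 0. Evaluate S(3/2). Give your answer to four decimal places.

With M_i denoting the second derivative at x_i, h_i = 2, 2, and Δ_i = (y_(i+1) − y_i)/h_i = 0, 1/2:
  2·M_0 + 8·M_1 + 2·M_2 = 6(Δ_1 - Δ_0) = 3
Natural end conditions: M_0 = M_2 = 0.
Forward elimination and back-substitution give M_0 = 0, M_1 = 3/8, M_2 = 0.
On [0, 2], S(x) = 3 - 1/8·x + 0·x² + 1/32·x³.
With x = 3/2: S(3/2) = 747/256.

2.9180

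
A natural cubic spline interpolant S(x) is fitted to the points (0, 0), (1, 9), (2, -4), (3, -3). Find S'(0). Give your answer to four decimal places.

Let σ_i = S''(x_i). Step sizes h_i = 1, 1, 1; slopes of the chords Δ_i = (y_(i+1) - y_i)/h_i = 9, -13, 1.
  1·σ_0 + 4·σ_1 + 1·σ_2 = 6(Δ_1 - Δ_0) = -132
  1·σ_1 + 4·σ_2 + 1·σ_3 = 6(Δ_2 - Δ_1) = 84
Natural end conditions: σ_0 = σ_3 = 0.
Forward elimination and back-substitution give σ_0 = 0, σ_1 = -204/5, σ_2 = 156/5, σ_3 = 0.
On [0, 1], S'(x) = b_0 + 2c_0·x + 3d_0·x² with b_0 = Δ_0 - h_0(2σ_0 + σ_1)/6 = 79/5, c_0 = σ_0/2 = 0, d_0 = (σ_1 - σ_0)/(6h_0) = -34/5. So S'(0) = 79/5.

15.8000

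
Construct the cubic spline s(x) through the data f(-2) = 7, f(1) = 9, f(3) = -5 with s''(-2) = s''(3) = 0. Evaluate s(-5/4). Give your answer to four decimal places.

With m_i denoting the second derivative at x_i, h_i = 3, 2, and Δ_i = (y_(i+1) − y_i)/h_i = 2/3, -7:
  3·m_0 + 10·m_1 + 2·m_2 = 6(Δ_1 - Δ_0) = -46
Natural end conditions: m_0 = m_2 = 0.
Solving the tridiagonal system: m_0 = 0, m_1 = -23/5, m_2 = 0.
On [-2, 1], s(x) = 7 + 89/30·(x + 2) + 0·(x + 2)² - 23/90·(x + 2)³.
With (x + 2) = 3/4: s(-5/4) = 1167/128.

9.1172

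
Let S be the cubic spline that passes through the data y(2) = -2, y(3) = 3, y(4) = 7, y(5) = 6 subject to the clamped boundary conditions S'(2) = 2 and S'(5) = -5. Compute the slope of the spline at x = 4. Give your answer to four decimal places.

Write m_i for S''(x_i). With h_i = 1, 1, 1 and divided differences Δ_i = 5, 4, -1, the continuity of S' gives the tridiagonal system
  1·m_0 + 4·m_1 + 1·m_2 = 6(Δ_1 - Δ_0) = -6
  1·m_1 + 4·m_2 + 1·m_3 = 6(Δ_2 - Δ_1) = -30
Clamped end conditions give two more equations: 2h_0·m_0 + h_0·m_1 = 6(Δ_0 - S'(2)) = 18 and h_2·m_2 + 2h_2·m_3 = 6(S'(5) - Δ_2) = -24.
Hence m_0 = 158/15, m_1 = -46/15, m_2 = -64/15, m_3 = -148/15.
On [4, 5], S'(x) = b_2 + 2c_2·(x - 4) + 3d_2·(x - 4)² with b_2 = Δ_2 - h_2(2m_2 + m_3)/6 = 31/15, c_2 = m_2/2 = -32/15, d_2 = (m_3 - m_2)/(6h_2) = -14/15. So S'(4) = 31/15.

2.0667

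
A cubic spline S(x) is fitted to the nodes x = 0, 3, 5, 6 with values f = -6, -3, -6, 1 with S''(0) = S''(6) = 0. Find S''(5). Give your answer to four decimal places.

9.6429

Put m_i = S'' at the i-th knot. Here h = (3, 2, 1) and Δ = (1, -3/2, 7), so the interior equations h_(i-1)·m_(i-1) + 2(h_(i-1)+h_i)·m_i + h_i·m_(i+1) = 6(Δ_i − Δ_(i-1)) read
  3·m_0 + 10·m_1 + 2·m_2 = 6(Δ_1 - Δ_0) = -15
  2·m_1 + 6·m_2 + 1·m_3 = 6(Δ_2 - Δ_1) = 51
Natural end conditions: m_0 = m_3 = 0.
Solving: m_0 = 0, m_1 = -24/7, m_2 = 135/14, m_3 = 0.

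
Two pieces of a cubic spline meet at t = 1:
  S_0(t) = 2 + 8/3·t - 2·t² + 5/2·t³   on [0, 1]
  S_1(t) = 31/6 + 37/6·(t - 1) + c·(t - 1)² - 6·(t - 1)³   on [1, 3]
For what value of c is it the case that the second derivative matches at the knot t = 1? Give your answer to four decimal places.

5.5000

S_0''(t) = -4 + 15·t, so S_0''(1) = 11. On the right, S_1''(1) = 2c, so c = 11/2.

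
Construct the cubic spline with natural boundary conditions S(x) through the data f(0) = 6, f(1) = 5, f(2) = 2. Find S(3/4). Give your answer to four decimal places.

Let M_i = S''(x_i). Step sizes h_i = 1, 1; slopes of the chords Δ_i = (y_(i+1) - y_i)/h_i = -1, -3.
  1·M_0 + 4·M_1 + 1·M_2 = 6(Δ_1 - Δ_0) = -12
Natural end conditions: M_0 = M_2 = 0.
Hence M_0 = 0, M_1 = -3, M_2 = 0.
On [0, 1], S(x) = 6 - 1/2·x + 0·x² - 1/2·x³.
With x = 3/4: S(3/4) = 693/128.

5.4141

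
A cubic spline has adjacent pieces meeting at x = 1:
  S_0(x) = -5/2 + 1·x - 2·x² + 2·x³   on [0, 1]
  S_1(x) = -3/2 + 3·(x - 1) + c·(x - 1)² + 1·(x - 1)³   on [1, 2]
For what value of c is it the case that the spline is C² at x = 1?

4

S_0''(x) = -4 + 12·x, so S_0''(1) = 8. On the right, S_1''(1) = 2c, so c = 4.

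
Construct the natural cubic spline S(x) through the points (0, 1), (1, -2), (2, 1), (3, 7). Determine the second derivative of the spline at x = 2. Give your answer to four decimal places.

2.4000

Write M_i for S''(x_i). With h_i = 1, 1, 1 and divided differences Δ_i = -3, 3, 6, the continuity of S' gives the tridiagonal system
  1·M_0 + 4·M_1 + 1·M_2 = 6(Δ_1 - Δ_0) = 36
  1·M_1 + 4·M_2 + 1·M_3 = 6(Δ_2 - Δ_1) = 18
Natural end conditions: M_0 = M_3 = 0.
Hence M_0 = 0, M_1 = 42/5, M_2 = 12/5, M_3 = 0.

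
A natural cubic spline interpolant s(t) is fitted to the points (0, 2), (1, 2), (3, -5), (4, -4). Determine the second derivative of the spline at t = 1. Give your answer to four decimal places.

-5.6250

Write m_i for s''(x_i). With h_i = 1, 2, 1 and divided differences Δ_i = 0, -7/2, 1, the continuity of s' gives the tridiagonal system
  1·m_0 + 6·m_1 + 2·m_2 = 6(Δ_1 - Δ_0) = -21
  2·m_1 + 6·m_2 + 1·m_3 = 6(Δ_2 - Δ_1) = 27
Natural end conditions: m_0 = m_3 = 0.
Solving the tridiagonal system: m_0 = 0, m_1 = -45/8, m_2 = 51/8, m_3 = 0.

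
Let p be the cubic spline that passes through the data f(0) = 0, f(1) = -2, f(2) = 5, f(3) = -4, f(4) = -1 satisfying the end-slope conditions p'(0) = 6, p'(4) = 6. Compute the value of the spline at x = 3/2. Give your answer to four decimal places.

Put m_i = p'' at the i-th knot. Here h = (1, 1, 1, 1) and Δ = (-2, 7, -9, 3), so the interior equations h_(i-1)·m_(i-1) + 2(h_(i-1)+h_i)·m_i + h_i·m_(i+1) = 6(Δ_i − Δ_(i-1)) read
  1·m_0 + 4·m_1 + 1·m_2 = 6(Δ_1 - Δ_0) = 54
  1·m_1 + 4·m_2 + 1·m_3 = 6(Δ_2 - Δ_1) = -96
  1·m_2 + 4·m_3 + 1·m_4 = 6(Δ_3 - Δ_2) = 72
Clamped end conditions give two more equations: 2h_0·m_0 + h_0·m_1 = 6(Δ_0 - p'(0)) = -48 and h_3·m_3 + 2h_3·m_4 = 6(p'(4) - Δ_3) = 18.
Solving: m_0 = -1143/28, m_1 = 471/14, m_2 = -159/4, m_3 = 411/14, m_4 = -159/28.
On [1, 2], p(x) = -2 + 135/56·(x - 1) + 471/28·(x - 1)² - 685/56·(x - 1)³.
With (x - 1) = 1/2: p(3/2) = 843/448.

1.8817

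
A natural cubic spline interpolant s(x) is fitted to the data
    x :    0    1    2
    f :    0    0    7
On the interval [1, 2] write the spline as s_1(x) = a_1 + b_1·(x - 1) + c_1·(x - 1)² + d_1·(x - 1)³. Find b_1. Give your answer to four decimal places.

3.5000

With M_i denoting the second derivative at x_i, h_i = 1, 1, and Δ_i = (y_(i+1) − y_i)/h_i = 0, 7:
  1·M_0 + 4·M_1 + 1·M_2 = 6(Δ_1 - Δ_0) = 42
Natural end conditions: M_0 = M_2 = 0.
Forward elimination and back-substitution give M_0 = 0, M_1 = 21/2, M_2 = 0.
On [1, 2], with s_1(x) = a_1 + b_1·(x - 1) + c_1·(x - 1)² + d_1·(x - 1)³: c_1 = M_1/2 = 21/4, d_1 = (M_2 - M_1)/(6h_1) = -7/4, b_1 = Δ_1 - h_1(2M_1 + M_2)/6 = 7/2.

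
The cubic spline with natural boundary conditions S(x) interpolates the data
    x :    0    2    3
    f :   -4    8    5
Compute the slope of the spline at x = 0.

9

Write σ_i for S''(x_i). With h_i = 2, 1 and divided differences Δ_i = 6, -3, the continuity of S' gives the tridiagonal system
  2·σ_0 + 6·σ_1 + 1·σ_2 = 6(Δ_1 - Δ_0) = -54
Natural end conditions: σ_0 = σ_2 = 0.
Forward elimination and back-substitution give σ_0 = 0, σ_1 = -9, σ_2 = 0.
On [0, 2], S'(x) = b_0 + 2c_0·x + 3d_0·x² with b_0 = Δ_0 - h_0(2σ_0 + σ_1)/6 = 9, c_0 = σ_0/2 = 0, d_0 = (σ_1 - σ_0)/(6h_0) = -3/4. So S'(0) = 9.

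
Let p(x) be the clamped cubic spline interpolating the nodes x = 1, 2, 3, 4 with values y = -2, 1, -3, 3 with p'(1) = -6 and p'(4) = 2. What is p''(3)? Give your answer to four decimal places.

Let m_i = p''(x_i). Step sizes h_i = 1, 1, 1; slopes of the chords Δ_i = (y_(i+1) - y_i)/h_i = 3, -4, 6.
  1·m_0 + 4·m_1 + 1·m_2 = 6(Δ_1 - Δ_0) = -42
  1·m_1 + 4·m_2 + 1·m_3 = 6(Δ_2 - Δ_1) = 60
Clamped end conditions give two more equations: 2h_0·m_0 + h_0·m_1 = 6(Δ_0 - p'(1)) = 54 and h_2·m_2 + 2h_2·m_3 = 6(p'(4) - Δ_2) = -24.
Solving the tridiagonal system: m_0 = 614/15, m_1 = -418/15, m_2 = 428/15, m_3 = -394/15.

28.5333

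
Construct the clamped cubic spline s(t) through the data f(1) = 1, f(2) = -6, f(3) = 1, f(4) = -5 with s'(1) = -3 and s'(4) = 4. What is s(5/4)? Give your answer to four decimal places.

-0.5563

With m_i denoting the second derivative at x_i, h_i = 1, 1, 1, and Δ_i = (y_(i+1) − y_i)/h_i = -7, 7, -6:
  1·m_0 + 4·m_1 + 1·m_2 = 6(Δ_1 - Δ_0) = 84
  1·m_1 + 4·m_2 + 1·m_3 = 6(Δ_2 - Δ_1) = -78
Clamped end conditions give two more equations: 2h_0·m_0 + h_0·m_1 = 6(Δ_0 - s'(1)) = -24 and h_2·m_2 + 2h_2·m_3 = 6(s'(4) - Δ_2) = 60.
Forward elimination and back-substitution give m_0 = -476/15, m_1 = 592/15, m_2 = -632/15, m_3 = 766/15.
On [1, 2], s(t) = 1 - 3·(t - 1) - 238/15·(t - 1)² + 178/15·(t - 1)³.
With (t - 1) = 1/4: s(5/4) = -89/160.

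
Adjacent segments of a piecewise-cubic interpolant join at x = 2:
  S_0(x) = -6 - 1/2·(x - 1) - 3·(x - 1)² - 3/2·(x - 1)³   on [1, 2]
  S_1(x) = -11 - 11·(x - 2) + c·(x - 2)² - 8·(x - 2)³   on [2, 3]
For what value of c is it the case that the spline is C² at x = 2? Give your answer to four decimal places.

-7.5000

S_0''(x) = -6 - 9·(x - 1), so S_0''(2) = -15. On the right, S_1''(2) = 2c, so c = -15/2.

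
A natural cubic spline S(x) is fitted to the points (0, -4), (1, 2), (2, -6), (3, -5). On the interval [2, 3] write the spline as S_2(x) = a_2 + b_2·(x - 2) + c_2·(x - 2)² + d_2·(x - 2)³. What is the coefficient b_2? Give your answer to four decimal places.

-5.6667

Put m_i = S'' at the i-th knot. Here h = (1, 1, 1) and Δ = (6, -8, 1), so the interior equations h_(i-1)·m_(i-1) + 2(h_(i-1)+h_i)·m_i + h_i·m_(i+1) = 6(Δ_i − Δ_(i-1)) read
  1·m_0 + 4·m_1 + 1·m_2 = 6(Δ_1 - Δ_0) = -84
  1·m_1 + 4·m_2 + 1·m_3 = 6(Δ_2 - Δ_1) = 54
Natural end conditions: m_0 = m_3 = 0.
Solving the tridiagonal system: m_0 = 0, m_1 = -26, m_2 = 20, m_3 = 0.
On [2, 3], with S_2(x) = a_2 + b_2·(x - 2) + c_2·(x - 2)² + d_2·(x - 2)³: c_2 = m_2/2 = 10, d_2 = (m_3 - m_2)/(6h_2) = -10/3, b_2 = Δ_2 - h_2(2m_2 + m_3)/6 = -17/3.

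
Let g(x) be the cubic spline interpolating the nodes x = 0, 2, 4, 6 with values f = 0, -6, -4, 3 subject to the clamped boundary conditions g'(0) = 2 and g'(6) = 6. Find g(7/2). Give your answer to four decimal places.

Write M_i for g''(x_i). With h_i = 2, 2, 2 and divided differences Δ_i = -3, 1, 7/2, the continuity of g' gives the tridiagonal system
  2·M_0 + 8·M_1 + 2·M_2 = 6(Δ_1 - Δ_0) = 24
  2·M_1 + 8·M_2 + 2·M_3 = 6(Δ_2 - Δ_1) = 15
Clamped end conditions give two more equations: 2h_0·M_0 + h_0·M_1 = 6(Δ_0 - g'(0)) = -30 and h_2·M_2 + 2h_2·M_3 = 6(g'(6) - Δ_2) = 15.
Solving the tridiagonal system: M_0 = -311/30, M_1 = 86/15, M_2 = -17/30, M_3 = 121/30.
On [2, 4], g(x) = -6 - 79/30·(x - 2) + 43/15·(x - 2)² - 21/40·(x - 2)³.
With (x - 2) = 3/2: g(7/2) = -1687/320.

-5.2719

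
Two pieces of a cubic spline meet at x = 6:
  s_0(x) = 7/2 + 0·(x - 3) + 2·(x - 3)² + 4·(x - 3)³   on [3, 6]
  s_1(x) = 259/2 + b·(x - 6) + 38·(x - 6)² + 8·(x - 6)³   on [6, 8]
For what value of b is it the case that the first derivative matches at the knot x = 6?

s_0'(x) = 0 + 4·(x - 3) + 12·(x - 3)², so s_0'(6) = 120. On the right, s_1'(6) = b, so b = 120.

120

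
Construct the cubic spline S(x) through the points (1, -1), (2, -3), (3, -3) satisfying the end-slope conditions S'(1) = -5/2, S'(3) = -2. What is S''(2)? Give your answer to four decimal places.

5.5000

Let M_i = S''(x_i). Step sizes h_i = 1, 1; slopes of the chords Δ_i = (y_(i+1) - y_i)/h_i = -2, 0.
  1·M_0 + 4·M_1 + 1·M_2 = 6(Δ_1 - Δ_0) = 12
Clamped end conditions give two more equations: 2h_0·M_0 + h_0·M_1 = 6(Δ_0 - S'(1)) = 3 and h_1·M_1 + 2h_1·M_2 = 6(S'(3) - Δ_1) = -12.
Hence M_0 = -5/4, M_1 = 11/2, M_2 = -35/4.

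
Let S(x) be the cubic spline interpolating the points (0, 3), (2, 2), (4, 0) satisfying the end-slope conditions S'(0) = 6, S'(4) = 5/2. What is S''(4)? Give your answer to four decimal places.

4.7500

Let m_i = S''(x_i). Step sizes h_i = 2, 2; slopes of the chords Δ_i = (y_(i+1) - y_i)/h_i = -1/2, -1.
  2·m_0 + 8·m_1 + 2·m_2 = 6(Δ_1 - Δ_0) = -3
Clamped end conditions give two more equations: 2h_0·m_0 + h_0·m_1 = 6(Δ_0 - S'(0)) = -39 and h_1·m_1 + 2h_1·m_2 = 6(S'(4) - Δ_1) = 21.
Forward elimination and back-substitution give m_0 = -41/4, m_1 = 1, m_2 = 19/4.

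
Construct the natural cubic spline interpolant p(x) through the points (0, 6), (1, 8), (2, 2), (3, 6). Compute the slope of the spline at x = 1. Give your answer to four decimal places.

Let m_i = p''(x_i). Step sizes h_i = 1, 1, 1; slopes of the chords Δ_i = (y_(i+1) - y_i)/h_i = 2, -6, 4.
  1·m_0 + 4·m_1 + 1·m_2 = 6(Δ_1 - Δ_0) = -48
  1·m_1 + 4·m_2 + 1·m_3 = 6(Δ_2 - Δ_1) = 60
Natural end conditions: m_0 = m_3 = 0.
Hence m_0 = 0, m_1 = -84/5, m_2 = 96/5, m_3 = 0.
On [1, 2], p'(x) = b_1 + 2c_1·(x - 1) + 3d_1·(x - 1)² with b_1 = Δ_1 - h_1(2m_1 + m_2)/6 = -18/5, c_1 = m_1/2 = -42/5, d_1 = (m_2 - m_1)/(6h_1) = 6. So p'(1) = -18/5.

-3.6000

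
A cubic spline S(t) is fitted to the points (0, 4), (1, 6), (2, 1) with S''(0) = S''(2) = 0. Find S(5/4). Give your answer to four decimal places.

Write M_i for S''(x_i). With h_i = 1, 1 and divided differences Δ_i = 2, -5, the continuity of S' gives the tridiagonal system
  1·M_0 + 4·M_1 + 1·M_2 = 6(Δ_1 - Δ_0) = -42
Natural end conditions: M_0 = M_2 = 0.
Solving: M_0 = 0, M_1 = -21/2, M_2 = 0.
On [1, 2], S(t) = 6 - 3/2·(t - 1) - 21/4·(t - 1)² + 7/4·(t - 1)³.
With (t - 1) = 1/4: S(5/4) = 1363/256.

5.3242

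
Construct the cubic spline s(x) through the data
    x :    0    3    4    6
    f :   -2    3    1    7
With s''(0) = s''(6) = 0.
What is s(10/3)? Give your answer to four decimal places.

With σ_i denoting the second derivative at x_i, h_i = 3, 1, 2, and Δ_i = (y_(i+1) − y_i)/h_i = 5/3, -2, 3:
  3·σ_0 + 8·σ_1 + 1·σ_2 = 6(Δ_1 - Δ_0) = -22
  1·σ_1 + 6·σ_2 + 2·σ_3 = 6(Δ_2 - Δ_1) = 30
Natural end conditions: σ_0 = σ_3 = 0.
Forward elimination and back-substitution give σ_0 = 0, σ_1 = -162/47, σ_2 = 262/47, σ_3 = 0.
On [3, 4], s(x) = 3 - 251/141·(x - 3) - 81/47·(x - 3)² + 212/141·(x - 3)³.
With (x - 3) = 1/3: s(10/3) = 8645/3807.

2.2708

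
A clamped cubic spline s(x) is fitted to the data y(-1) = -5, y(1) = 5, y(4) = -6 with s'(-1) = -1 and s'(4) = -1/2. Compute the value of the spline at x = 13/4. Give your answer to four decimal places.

Put M_i = s'' at the i-th knot. Here h = (2, 3) and Δ = (5, -11/3), so the interior equations h_(i-1)·M_(i-1) + 2(h_(i-1)+h_i)·M_i + h_i·M_(i+1) = 6(Δ_i − Δ_(i-1)) read
  2·M_0 + 10·M_1 + 3·M_2 = 6(Δ_1 - Δ_0) = -52
Clamped end conditions give two more equations: 2h_0·M_0 + h_0·M_1 = 6(Δ_0 - s'(-1)) = 36 and h_1·M_1 + 2h_1·M_2 = 6(s'(4) - Δ_1) = 19.
Forward elimination and back-substitution give M_0 = 143/10, M_1 = -53/5, M_2 = 127/15.
On [1, 4], s(x) = 5 + 27/10·(x - 1) - 53/10·(x - 1)² + 143/135·(x - 1)³.
With (x - 1) = 9/4: s(13/4) = -1181/320.

-3.6906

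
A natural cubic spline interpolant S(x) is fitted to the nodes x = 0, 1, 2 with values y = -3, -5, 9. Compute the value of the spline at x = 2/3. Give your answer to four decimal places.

Let m_i = S''(x_i). Step sizes h_i = 1, 1; slopes of the chords Δ_i = (y_(i+1) - y_i)/h_i = -2, 14.
  1·m_0 + 4·m_1 + 1·m_2 = 6(Δ_1 - Δ_0) = 96
Natural end conditions: m_0 = m_2 = 0.
Solving: m_0 = 0, m_1 = 24, m_2 = 0.
On [0, 1], S(x) = -3 - 6·x + 0·x² + 4·x³.
With x = 2/3: S(2/3) = -157/27.

-5.8148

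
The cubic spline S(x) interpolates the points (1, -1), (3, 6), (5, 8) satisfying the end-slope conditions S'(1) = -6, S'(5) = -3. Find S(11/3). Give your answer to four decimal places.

Write σ_i for S''(x_i). With h_i = 2, 2 and divided differences Δ_i = 7/2, 1, the continuity of S' gives the tridiagonal system
  2·σ_0 + 8·σ_1 + 2·σ_2 = 6(Δ_1 - Δ_0) = -15
Clamped end conditions give two more equations: 2h_0·σ_0 + h_0·σ_1 = 6(Δ_0 - S'(1)) = 57 and h_1·σ_1 + 2h_1·σ_2 = 6(S'(5) - Δ_1) = -24.
Solving: σ_0 = 135/8, σ_1 = -21/4, σ_2 = -27/8.
On [3, 5], S(x) = 6 + 45/8·(x - 3) - 21/8·(x - 3)² + 5/32·(x - 3)³.
With (x - 3) = 2/3: S(11/3) = 233/27.

8.6296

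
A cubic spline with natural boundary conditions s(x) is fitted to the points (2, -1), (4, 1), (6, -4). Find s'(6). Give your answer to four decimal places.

-3.3750

With σ_i denoting the second derivative at x_i, h_i = 2, 2, and Δ_i = (y_(i+1) − y_i)/h_i = 1, -5/2:
  2·σ_0 + 8·σ_1 + 2·σ_2 = 6(Δ_1 - Δ_0) = -21
Natural end conditions: σ_0 = σ_2 = 0.
Hence σ_0 = 0, σ_1 = -21/8, σ_2 = 0.
On [4, 6], s'(x) = b_1 + 2c_1·(x - 4) + 3d_1·(x - 4)² with b_1 = Δ_1 - h_1(2σ_1 + σ_2)/6 = -3/4, c_1 = σ_1/2 = -21/16, d_1 = (σ_2 - σ_1)/(6h_1) = 7/32. So s'(6) = -27/8.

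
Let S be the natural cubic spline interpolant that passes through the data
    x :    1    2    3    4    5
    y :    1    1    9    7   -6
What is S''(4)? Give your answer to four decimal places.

Write σ_i for S''(x_i). With h_i = 1, 1, 1, 1 and divided differences Δ_i = 0, 8, -2, -13, the continuity of S' gives the tridiagonal system
  1·σ_0 + 4·σ_1 + 1·σ_2 = 6(Δ_1 - Δ_0) = 48
  1·σ_1 + 4·σ_2 + 1·σ_3 = 6(Δ_2 - Δ_1) = -60
  1·σ_2 + 4·σ_3 + 1·σ_4 = 6(Δ_3 - Δ_2) = -66
Natural end conditions: σ_0 = σ_4 = 0.
Solving the tridiagonal system: σ_0 = 0, σ_1 = 447/28, σ_2 = -111/7, σ_3 = -351/28, σ_4 = 0.

-12.5357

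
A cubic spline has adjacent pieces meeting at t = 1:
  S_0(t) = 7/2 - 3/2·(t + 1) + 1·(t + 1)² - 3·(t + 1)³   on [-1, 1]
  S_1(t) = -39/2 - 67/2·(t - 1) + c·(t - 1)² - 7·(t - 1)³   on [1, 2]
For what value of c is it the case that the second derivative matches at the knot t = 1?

S_0''(t) = 2 - 18·(t + 1), so S_0''(1) = -34. On the right, S_1''(1) = 2c, so c = -17.

-17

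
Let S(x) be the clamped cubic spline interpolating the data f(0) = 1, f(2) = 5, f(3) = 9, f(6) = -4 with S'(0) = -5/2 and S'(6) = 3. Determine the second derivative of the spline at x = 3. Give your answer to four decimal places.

-11.3810

Let M_i = S''(x_i). Step sizes h_i = 2, 1, 3; slopes of the chords Δ_i = (y_(i+1) - y_i)/h_i = 2, 4, -13/3.
  2·M_0 + 6·M_1 + 1·M_2 = 6(Δ_1 - Δ_0) = 12
  1·M_1 + 8·M_2 + 3·M_3 = 6(Δ_2 - Δ_1) = -50
Clamped end conditions give two more equations: 2h_0·M_0 + h_0·M_1 = 6(Δ_0 - S'(0)) = 27 and h_2·M_2 + 2h_2·M_3 = 6(S'(6) - Δ_2) = 44.
Solving: M_0 = 121/21, M_1 = 83/42, M_2 = -239/21, M_3 = 547/42.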